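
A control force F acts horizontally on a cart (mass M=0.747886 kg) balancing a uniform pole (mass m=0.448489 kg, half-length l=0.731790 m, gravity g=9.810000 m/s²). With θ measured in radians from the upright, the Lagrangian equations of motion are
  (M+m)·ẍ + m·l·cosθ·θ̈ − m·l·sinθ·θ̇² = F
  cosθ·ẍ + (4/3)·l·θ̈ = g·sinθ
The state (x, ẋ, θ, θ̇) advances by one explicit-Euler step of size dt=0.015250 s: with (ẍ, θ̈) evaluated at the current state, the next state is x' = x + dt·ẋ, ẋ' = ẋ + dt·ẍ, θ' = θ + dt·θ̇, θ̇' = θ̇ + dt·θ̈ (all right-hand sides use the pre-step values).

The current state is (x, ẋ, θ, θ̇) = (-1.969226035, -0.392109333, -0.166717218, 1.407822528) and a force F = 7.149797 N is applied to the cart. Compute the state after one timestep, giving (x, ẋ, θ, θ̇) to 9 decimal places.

sinθ=-0.165945983, cosθ=0.986134844
temp = (F + m·l·θ̇²·sinθ)/(M+m) = (7.149797 + -0.107944578)/1.196375 = 5.885990949
θ̈ = (g·sinθ − cosθ·temp)/(l·(4/3 − m·cos²θ/(M+m))) = -10.483606867
ẍ = temp − m·l·θ̈·cosθ/(M+m) = 8.722067624
Euler: x'=-1.969226035+0.015250·-0.392109333=-1.975205702, ẋ'=-0.392109333+0.015250·8.722067624=-0.259097802
       θ'=-0.166717218+0.015250·1.407822528=-0.145247924, θ̇'=1.407822528+0.015250·-10.483606867=1.247947523

(-1.975205702, -0.259097802, -0.145247924, 1.247947523)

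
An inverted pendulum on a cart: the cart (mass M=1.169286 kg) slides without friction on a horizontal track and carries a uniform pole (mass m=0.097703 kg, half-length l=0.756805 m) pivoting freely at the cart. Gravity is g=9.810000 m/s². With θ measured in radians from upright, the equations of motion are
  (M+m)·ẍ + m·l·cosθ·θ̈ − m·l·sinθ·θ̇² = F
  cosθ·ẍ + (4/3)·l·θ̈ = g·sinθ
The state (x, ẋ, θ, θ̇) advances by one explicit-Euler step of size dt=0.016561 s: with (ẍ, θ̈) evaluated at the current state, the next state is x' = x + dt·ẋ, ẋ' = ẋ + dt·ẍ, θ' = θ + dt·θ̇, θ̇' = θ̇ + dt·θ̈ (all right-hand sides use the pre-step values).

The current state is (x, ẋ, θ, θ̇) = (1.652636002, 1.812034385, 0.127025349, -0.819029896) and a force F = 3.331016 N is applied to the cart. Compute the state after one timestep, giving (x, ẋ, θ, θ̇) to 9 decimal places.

(1.682645103, 1.857036950, 0.113461395, -0.842872034)

sinθ=0.126684023, cosθ=0.991943123
temp = (F + m·l·θ̇²·sinθ)/(M+m) = (3.331016 + 0.006283668)/1.266989 = 2.634039971
θ̈ = (g·sinθ − cosθ·temp)/(l·(4/3 − m·cos²θ/(M+m))) = -1.439655721
ẍ = temp − m·l·θ̈·cosθ/(M+m) = 2.717382076
Euler: x'=1.652636002+0.016561·1.812034385=1.682645103, ẋ'=1.812034385+0.016561·2.717382076=1.857036950
       θ'=0.127025349+0.016561·-0.819029896=0.113461395, θ̇'=-0.819029896+0.016561·-1.439655721=-0.842872034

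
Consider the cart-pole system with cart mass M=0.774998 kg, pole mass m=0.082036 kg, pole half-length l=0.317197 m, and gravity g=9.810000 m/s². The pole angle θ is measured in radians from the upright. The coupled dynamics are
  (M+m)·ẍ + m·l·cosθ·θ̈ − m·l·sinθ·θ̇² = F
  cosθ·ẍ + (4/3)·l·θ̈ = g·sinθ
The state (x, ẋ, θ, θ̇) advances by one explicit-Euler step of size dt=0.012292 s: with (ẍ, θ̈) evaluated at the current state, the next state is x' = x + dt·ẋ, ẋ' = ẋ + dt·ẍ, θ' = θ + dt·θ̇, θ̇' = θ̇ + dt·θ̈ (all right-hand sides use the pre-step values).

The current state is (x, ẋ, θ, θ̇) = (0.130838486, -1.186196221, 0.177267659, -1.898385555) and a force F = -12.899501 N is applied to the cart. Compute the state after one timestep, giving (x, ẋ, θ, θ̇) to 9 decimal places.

sinθ=0.176340712, cosθ=0.984329189
temp = (F + m·l·θ̇²·sinθ)/(M+m) = (-12.899501 + 0.016536933)/0.857034 = -15.032033813
θ̈ = (g·sinθ − cosθ·temp)/(l·(4/3 − m·cos²θ/(M+m))) = 41.997216871
ẍ = temp − m·l·θ̈·cosθ/(M+m) = -16.287185953
Euler: x'=0.130838486+0.012292·-1.186196221=0.116257762, ẋ'=-1.186196221+0.012292·-16.287185953=-1.386398311
       θ'=0.177267659+0.012292·-1.898385555=0.153932704, θ̇'=-1.898385555+0.012292·41.997216871=-1.382155765

(0.116257762, -1.386398311, 0.153932704, -1.382155765)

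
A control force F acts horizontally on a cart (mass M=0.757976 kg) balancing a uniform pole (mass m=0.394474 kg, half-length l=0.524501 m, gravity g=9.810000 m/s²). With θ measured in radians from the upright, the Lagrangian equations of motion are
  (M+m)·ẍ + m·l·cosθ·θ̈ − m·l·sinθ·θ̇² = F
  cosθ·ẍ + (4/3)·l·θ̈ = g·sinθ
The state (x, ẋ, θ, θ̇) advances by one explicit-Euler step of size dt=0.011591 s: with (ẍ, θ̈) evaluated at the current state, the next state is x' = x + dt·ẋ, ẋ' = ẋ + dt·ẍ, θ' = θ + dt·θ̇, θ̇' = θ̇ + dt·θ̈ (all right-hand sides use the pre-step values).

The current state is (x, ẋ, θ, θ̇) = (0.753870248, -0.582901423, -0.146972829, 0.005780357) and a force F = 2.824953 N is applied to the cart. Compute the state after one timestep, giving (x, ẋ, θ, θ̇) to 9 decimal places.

sinθ=-0.146444273, cosθ=0.989218922
temp = (F + m·l·θ̇²·sinθ)/(M+m) = (2.824953 + -0.000001012)/1.152450 = 2.451257744
θ̈ = (g·sinθ − cosθ·temp)/(l·(4/3 − m·cos²θ/(M+m))) = -7.374066114
ẍ = temp − m·l·θ̈·cosθ/(M+m) = 3.760867960
Euler: x'=0.753870248+0.011591·-0.582901423=0.747113838, ẋ'=-0.582901423+0.011591·3.760867960=-0.539309202
       θ'=-0.146972829+0.011591·0.005780357=-0.146905829, θ̇'=0.005780357+0.011591·-7.374066114=-0.079692443

(0.747113838, -0.539309202, -0.146905829, -0.079692443)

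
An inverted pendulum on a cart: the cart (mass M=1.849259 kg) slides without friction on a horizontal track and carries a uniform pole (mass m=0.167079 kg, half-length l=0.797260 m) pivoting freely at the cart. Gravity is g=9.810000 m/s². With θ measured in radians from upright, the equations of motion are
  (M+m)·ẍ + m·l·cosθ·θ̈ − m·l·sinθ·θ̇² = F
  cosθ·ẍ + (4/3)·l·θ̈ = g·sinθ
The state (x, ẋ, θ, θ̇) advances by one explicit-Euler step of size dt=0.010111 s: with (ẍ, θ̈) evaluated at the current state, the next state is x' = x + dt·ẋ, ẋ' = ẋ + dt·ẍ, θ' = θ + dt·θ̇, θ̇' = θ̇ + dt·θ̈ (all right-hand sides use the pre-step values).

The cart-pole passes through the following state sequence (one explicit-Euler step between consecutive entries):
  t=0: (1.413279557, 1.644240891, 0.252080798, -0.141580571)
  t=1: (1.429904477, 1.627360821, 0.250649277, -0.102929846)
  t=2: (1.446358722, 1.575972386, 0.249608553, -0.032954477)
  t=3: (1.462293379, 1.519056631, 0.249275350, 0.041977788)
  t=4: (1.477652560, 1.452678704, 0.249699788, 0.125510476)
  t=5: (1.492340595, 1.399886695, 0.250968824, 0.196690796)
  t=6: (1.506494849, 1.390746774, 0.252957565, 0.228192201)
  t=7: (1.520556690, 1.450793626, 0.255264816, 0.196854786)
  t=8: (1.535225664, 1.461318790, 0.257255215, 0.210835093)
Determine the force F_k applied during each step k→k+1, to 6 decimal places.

F_0 = -2.873790 N
F_1 = -9.355174 N
F_2 = -10.393602 N
F_3 = -12.170689 N
F_4 = -9.619645 N
F_5 = -1.421957 N
F_6 = 11.573111 N
F_7 = 2.275840 N

step 0→1:
  ẍ = (ẋ'−ẋ)/dt = (1.627360821−1.644240891)/0.010111 = -1.669476
  θ̈ = (θ̇'−θ̇)/dt = (-0.102929846−-0.141580571)/0.010111 = 3.822641
  sinθ=0.249420, cosθ=0.968396
  F = (M+m)·ẍ + m·l·cosθ·θ̈ − m·l·sinθ·θ̇² = -3.366228 + 0.493104 − 0.000666 = -2.873790
step 1→2:
  ẍ = (ẋ'−ẋ)/dt = (1.575972386−1.627360821)/0.010111 = -5.082428
  θ̈ = (θ̇'−θ̇)/dt = (-0.032954477−-0.102929846)/0.010111 = 6.920717
  sinθ=0.248033, cosθ=0.968752
  F = (M+m)·ẍ + m·l·cosθ·θ̈ − m·l·sinθ·θ̇² = -10.247894 + 0.893070 − 0.000350 = -9.355174
step 2→3:
  ẍ = (ẋ'−ẋ)/dt = (1.519056631−1.575972386)/0.010111 = -5.629093
  θ̈ = (θ̇'−θ̇)/dt = (0.041977788−-0.032954477)/0.010111 = 7.410965
  sinθ=0.247025, cosθ=0.969009
  F = (M+m)·ẍ + m·l·cosθ·θ̈ − m·l·sinθ·θ̇² = -11.350153 + 0.956587 − 0.000036 = -10.393602
step 3→4:
  ẍ = (ẋ'−ẋ)/dt = (1.452678704−1.519056631)/0.010111 = -6.564922
  θ̈ = (θ̇'−θ̇)/dt = (0.125510476−0.041977788)/0.010111 = 8.261565
  sinθ=0.246702, cosθ=0.969091
  F = (M+m)·ẍ + m·l·cosθ·θ̈ − m·l·sinθ·θ̇² = -13.237102 + 1.066471 − 0.000058 = -12.170689
step 4→5:
  ẍ = (ẋ'−ẋ)/dt = (1.399886695−1.452678704)/0.010111 = -5.221245
  θ̈ = (θ̇'−θ̇)/dt = (0.196690796−0.125510476)/0.010111 = 7.039889
  sinθ=0.247113, cosθ=0.968987
  F = (M+m)·ẍ + m·l·cosθ·θ̈ − m·l·sinθ·θ̇² = -10.527795 + 0.908668 − 0.000519 = -9.619645
step 5→6:
  ẍ = (ẋ'−ẋ)/dt = (1.390746774−1.399886695)/0.010111 = -0.903958
  θ̈ = (θ̇'−θ̇)/dt = (0.228192201−0.196690796)/0.010111 = 3.115558
  sinθ=0.248343, cosθ=0.968672
  F = (M+m)·ẍ + m·l·cosθ·θ̈ − m·l·sinθ·θ̇² = -1.822685 + 0.402008 − 0.001280 = -1.421957
step 6→7:
  ẍ = (ẋ'−ẋ)/dt = (1.450793626−1.390746774)/0.010111 = 5.938765
  θ̈ = (θ̇'−θ̇)/dt = (0.196854786−0.228192201)/0.010111 = -3.099339
  sinθ=0.250268, cosθ=0.968176
  F = (M+m)·ẍ + m·l·cosθ·θ̈ − m·l·sinθ·θ̇² = 11.974557 + -0.399710 − 0.001736 = 11.573111
step 7→8:
  ẍ = (ẋ'−ẋ)/dt = (1.461318790−1.450793626)/0.010111 = 1.040962
  θ̈ = (θ̇'−θ̇)/dt = (0.210835093−0.196854786)/0.010111 = 1.382683
  sinθ=0.252502, cosθ=0.967596
  F = (M+m)·ẍ + m·l·cosθ·θ̈ − m·l·sinθ·θ̇² = 2.098931 + 0.178213 − 0.001303 = 2.275840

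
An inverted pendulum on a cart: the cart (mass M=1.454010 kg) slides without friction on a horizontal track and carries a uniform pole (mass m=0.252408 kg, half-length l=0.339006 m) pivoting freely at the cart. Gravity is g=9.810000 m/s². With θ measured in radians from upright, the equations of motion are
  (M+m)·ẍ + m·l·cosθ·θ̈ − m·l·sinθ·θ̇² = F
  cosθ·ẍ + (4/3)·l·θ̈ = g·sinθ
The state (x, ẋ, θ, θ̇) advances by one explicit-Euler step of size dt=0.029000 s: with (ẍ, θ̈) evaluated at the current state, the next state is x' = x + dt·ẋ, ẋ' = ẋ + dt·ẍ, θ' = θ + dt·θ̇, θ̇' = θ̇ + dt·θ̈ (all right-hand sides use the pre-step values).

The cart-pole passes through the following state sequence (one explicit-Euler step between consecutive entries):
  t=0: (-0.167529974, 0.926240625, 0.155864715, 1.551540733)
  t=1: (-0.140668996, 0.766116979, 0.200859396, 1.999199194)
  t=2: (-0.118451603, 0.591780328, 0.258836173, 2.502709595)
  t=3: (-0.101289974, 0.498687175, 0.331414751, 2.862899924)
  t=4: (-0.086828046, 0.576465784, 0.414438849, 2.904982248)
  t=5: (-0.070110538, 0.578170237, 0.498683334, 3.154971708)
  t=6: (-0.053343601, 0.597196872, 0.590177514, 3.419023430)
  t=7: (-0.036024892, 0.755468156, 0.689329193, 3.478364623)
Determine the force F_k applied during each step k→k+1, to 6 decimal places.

F_0 = -8.149116 N
F_1 = -8.870753 N
F_2 = -4.587589 N
F_3 = 4.465861 N
F_4 = 0.484698 N
F_5 = 1.396438 N
F_6 = 8.901818 N

step 0→1:
  ẍ = (ẋ'−ẋ)/dt = (0.766116979−0.926240625)/0.029000 = -5.521505
  θ̈ = (θ̇'−θ̇)/dt = (1.999199194−1.551540733)/0.029000 = 15.436499
  sinθ=0.155234, cosθ=0.987878
  F = (M+m)·ẍ + m·l·cosθ·θ̈ − m·l·sinθ·θ̇² = -9.421996 + 1.304856 − 0.031976 = -8.149116
step 1→2:
  ẍ = (ẋ'−ẋ)/dt = (0.591780328−0.766116979)/0.029000 = -6.011609
  θ̈ = (θ̇'−θ̇)/dt = (2.502709595−1.999199194)/0.029000 = 17.362428
  sinθ=0.199512, cosθ=0.979895
  F = (M+m)·ẍ + m·l·cosθ·θ̈ − m·l·sinθ·θ̇² = -10.258317 + 1.455797 − 0.068232 = -8.870753
step 2→3:
  ẍ = (ẋ'−ẋ)/dt = (0.498687175−0.591780328)/0.029000 = -3.210109
  θ̈ = (θ̇'−θ̇)/dt = (2.862899924−2.502709595)/0.029000 = 12.420356
  sinθ=0.255956, cosθ=0.966689
  F = (M+m)·ẍ + m·l·cosθ·θ̈ − m·l·sinθ·θ̇² = -5.477787 + 1.027380 − 0.137182 = -4.587589
step 3→4:
  ẍ = (ẋ'−ẋ)/dt = (0.576465784−0.498687175)/0.029000 = 2.682021
  θ̈ = (θ̇'−θ̇)/dt = (2.904982248−2.862899924)/0.029000 = 1.451115
  sinθ=0.325381, cosθ=0.945583
  F = (M+m)·ẍ + m·l·cosθ·θ̈ − m·l·sinθ·θ̇² = 4.576649 + 0.117412 − 0.228200 = 4.465861
step 4→5:
  ẍ = (ẋ'−ẋ)/dt = (0.578170237−0.576465784)/0.029000 = 0.058774
  θ̈ = (θ̇'−θ̇)/dt = (3.154971708−2.904982248)/0.029000 = 8.620326
  sinθ=0.402676, cosθ=0.915342
  F = (M+m)·ẍ + m·l·cosθ·θ̈ − m·l·sinθ·θ̇² = 0.100293 + 0.675177 − 0.290773 = 0.484698
step 5→6:
  ẍ = (ẋ'−ẋ)/dt = (0.597196872−0.578170237)/0.029000 = 0.656091
  θ̈ = (θ̇'−θ̇)/dt = (3.419023430−3.154971708)/0.029000 = 9.105232
  sinθ=0.478270, cosθ=0.878213
  F = (M+m)·ẍ + m·l·cosθ·θ̈ − m·l·sinθ·θ̇² = 1.119565 + 0.684229 − 0.407356 = 1.396438
step 6→7:
  ẍ = (ẋ'−ẋ)/dt = (0.755468156−0.597196872)/0.029000 = 5.457630
  θ̈ = (θ̇'−θ̇)/dt = (3.478364623−3.419023430)/0.029000 = 2.046248
  sinθ=0.556509, cosθ=0.830842
  F = (M+m)·ẍ + m·l·cosθ·θ̈ − m·l·sinθ·θ̇² = 9.312999 + 0.145475 − 0.556655 = 8.901818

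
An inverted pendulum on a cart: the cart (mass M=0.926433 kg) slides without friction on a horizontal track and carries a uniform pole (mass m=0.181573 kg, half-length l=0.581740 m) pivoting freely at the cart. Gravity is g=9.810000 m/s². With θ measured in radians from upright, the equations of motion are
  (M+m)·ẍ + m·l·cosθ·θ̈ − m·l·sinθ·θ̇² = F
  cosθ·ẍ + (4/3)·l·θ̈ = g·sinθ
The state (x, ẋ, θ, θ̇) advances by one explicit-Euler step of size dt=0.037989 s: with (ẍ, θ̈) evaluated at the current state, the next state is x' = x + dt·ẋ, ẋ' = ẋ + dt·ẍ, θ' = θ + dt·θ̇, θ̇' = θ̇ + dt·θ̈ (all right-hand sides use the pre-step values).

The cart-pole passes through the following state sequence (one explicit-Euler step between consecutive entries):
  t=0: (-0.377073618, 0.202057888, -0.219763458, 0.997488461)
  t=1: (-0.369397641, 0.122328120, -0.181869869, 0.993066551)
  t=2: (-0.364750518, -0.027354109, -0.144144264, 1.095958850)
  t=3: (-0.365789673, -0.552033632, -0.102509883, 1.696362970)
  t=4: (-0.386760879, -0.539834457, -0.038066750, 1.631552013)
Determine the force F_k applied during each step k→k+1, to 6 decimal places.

F_0 = -2.314526 N
F_1 = -4.065492 N
F_2 = -13.632730 N
F_3 = 0.207651 N

step 0→1:
  ẍ = (ẋ'−ẋ)/dt = (0.122328120−0.202057888)/0.037989 = -2.098759
  θ̈ = (θ̇'−θ̇)/dt = (0.993066551−0.997488461)/0.037989 = -0.116400
  sinθ=-0.217999, cosθ=0.975949
  F = (M+m)·ẍ + m·l·cosθ·θ̈ − m·l·sinθ·θ̇² = -2.325438 + -0.011999 − -0.022911 = -2.314526
step 1→2:
  ẍ = (ẋ'−ẋ)/dt = (-0.027354109−0.122328120)/0.037989 = -3.940147
  θ̈ = (θ̇'−θ̇)/dt = (1.095958850−0.993066551)/0.037989 = 2.708476
  sinθ=-0.180869, cosθ=0.983507
  F = (M+m)·ẍ + m·l·cosθ·θ̈ − m·l·sinθ·θ̇² = -4.365706 + 0.281373 − -0.018841 = -4.065492
step 2→3:
  ẍ = (ẋ'−ẋ)/dt = (-0.552033632−-0.027354109)/0.037989 = -13.811354
  θ̈ = (θ̇'−θ̇)/dt = (1.696362970−1.095958850)/0.037989 = 15.804683
  sinθ=-0.143646, cosθ=0.989629
  F = (M+m)·ẍ + m·l·cosθ·θ̈ − m·l·sinθ·θ̇² = -15.303063 + 1.652108 − -0.018225 = -13.632730
step 3→4:
  ẍ = (ẋ'−ẋ)/dt = (-0.539834457−-0.552033632)/0.037989 = 0.321124
  θ̈ = (θ̇'−θ̇)/dt = (1.631552013−1.696362970)/0.037989 = -1.706045
  sinθ=-0.102330, cosθ=0.994750
  F = (M+m)·ẍ + m·l·cosθ·θ̈ − m·l·sinθ·θ̇² = 0.355807 + -0.179261 − -0.031104 = 0.207651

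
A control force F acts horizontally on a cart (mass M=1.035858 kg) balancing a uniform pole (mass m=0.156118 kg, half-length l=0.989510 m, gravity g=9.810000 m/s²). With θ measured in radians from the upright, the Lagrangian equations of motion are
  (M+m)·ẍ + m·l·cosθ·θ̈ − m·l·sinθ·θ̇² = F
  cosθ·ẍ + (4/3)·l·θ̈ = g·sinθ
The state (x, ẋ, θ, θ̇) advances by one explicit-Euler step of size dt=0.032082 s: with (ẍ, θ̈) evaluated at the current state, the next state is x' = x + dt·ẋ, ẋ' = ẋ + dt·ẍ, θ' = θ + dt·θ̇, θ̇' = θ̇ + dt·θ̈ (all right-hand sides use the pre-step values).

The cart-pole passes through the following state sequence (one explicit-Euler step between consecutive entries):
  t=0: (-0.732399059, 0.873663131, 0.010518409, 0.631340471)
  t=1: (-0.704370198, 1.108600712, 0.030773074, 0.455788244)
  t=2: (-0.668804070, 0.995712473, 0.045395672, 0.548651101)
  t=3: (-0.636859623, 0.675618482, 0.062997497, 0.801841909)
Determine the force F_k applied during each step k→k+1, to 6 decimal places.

F_0 = 7.882966 N
F_1 = -3.748303 N
F_2 = -10.676995 N

step 0→1:
  ẍ = (ẋ'−ẋ)/dt = (1.108600712−0.873663131)/0.032082 = 7.323034
  θ̈ = (θ̇'−θ̇)/dt = (0.455788244−0.631340471)/0.032082 = -5.471985
  sinθ=0.010518, cosθ=0.999945
  F = (M+m)·ẍ + m·l·cosθ·θ̈ − m·l·sinθ·θ̇² = 8.728881 + -0.845267 − 0.000648 = 7.882966
step 1→2:
  ẍ = (ẋ'−ẋ)/dt = (0.995712473−1.108600712)/0.032082 = -3.518741
  θ̈ = (θ̇'−θ̇)/dt = (0.548651101−0.455788244)/0.032082 = 2.894547
  sinθ=0.030768, cosθ=0.999527
  F = (M+m)·ẍ + m·l·cosθ·θ̈ − m·l·sinθ·θ̇² = -4.194254 + 0.446939 − 0.000987 = -3.748303
step 2→3:
  ẍ = (ẋ'−ẋ)/dt = (0.675618482−0.995712473)/0.032082 = -9.977370
  θ̈ = (θ̇'−θ̇)/dt = (0.801841909−0.548651101)/0.032082 = 7.891990
  sinθ=0.045380, cosθ=0.998970
  F = (M+m)·ẍ + m·l·cosθ·θ̈ − m·l·sinθ·θ̇² = -11.892786 + 1.217901 − 0.002110 = -10.676995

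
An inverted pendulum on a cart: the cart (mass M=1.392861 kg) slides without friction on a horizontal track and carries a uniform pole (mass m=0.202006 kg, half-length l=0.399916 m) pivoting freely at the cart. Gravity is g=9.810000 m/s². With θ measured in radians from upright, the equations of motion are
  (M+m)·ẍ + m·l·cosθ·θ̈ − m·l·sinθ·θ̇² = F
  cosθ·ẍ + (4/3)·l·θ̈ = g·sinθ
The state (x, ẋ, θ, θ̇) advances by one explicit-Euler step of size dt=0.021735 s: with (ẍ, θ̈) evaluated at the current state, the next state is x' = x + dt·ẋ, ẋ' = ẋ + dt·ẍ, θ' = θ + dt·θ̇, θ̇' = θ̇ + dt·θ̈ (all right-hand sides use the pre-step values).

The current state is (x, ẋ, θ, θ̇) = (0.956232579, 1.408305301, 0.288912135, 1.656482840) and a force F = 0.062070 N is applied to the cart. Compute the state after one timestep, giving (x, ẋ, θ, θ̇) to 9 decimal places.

sinθ=0.284909616, cosθ=0.958554386
temp = (F + m·l·θ̇²·sinθ)/(M+m) = (0.062070 + 0.063155916)/1.594867 = 0.078518093
θ̈ = (g·sinθ − cosθ·temp)/(l·(4/3 − m·cos²θ/(M+m))) = 5.588274496
ẍ = temp − m·l·θ̈·cosθ/(M+m) = -0.192815187
Euler: x'=0.956232579+0.021735·1.408305301=0.986842095, ẋ'=1.408305301+0.021735·-0.192815187=1.404114463
       θ'=0.288912135+0.021735·1.656482840=0.324915790, θ̇'=1.656482840+0.021735·5.588274496=1.777943986

(0.986842095, 1.404114463, 0.324915790, 1.777943986)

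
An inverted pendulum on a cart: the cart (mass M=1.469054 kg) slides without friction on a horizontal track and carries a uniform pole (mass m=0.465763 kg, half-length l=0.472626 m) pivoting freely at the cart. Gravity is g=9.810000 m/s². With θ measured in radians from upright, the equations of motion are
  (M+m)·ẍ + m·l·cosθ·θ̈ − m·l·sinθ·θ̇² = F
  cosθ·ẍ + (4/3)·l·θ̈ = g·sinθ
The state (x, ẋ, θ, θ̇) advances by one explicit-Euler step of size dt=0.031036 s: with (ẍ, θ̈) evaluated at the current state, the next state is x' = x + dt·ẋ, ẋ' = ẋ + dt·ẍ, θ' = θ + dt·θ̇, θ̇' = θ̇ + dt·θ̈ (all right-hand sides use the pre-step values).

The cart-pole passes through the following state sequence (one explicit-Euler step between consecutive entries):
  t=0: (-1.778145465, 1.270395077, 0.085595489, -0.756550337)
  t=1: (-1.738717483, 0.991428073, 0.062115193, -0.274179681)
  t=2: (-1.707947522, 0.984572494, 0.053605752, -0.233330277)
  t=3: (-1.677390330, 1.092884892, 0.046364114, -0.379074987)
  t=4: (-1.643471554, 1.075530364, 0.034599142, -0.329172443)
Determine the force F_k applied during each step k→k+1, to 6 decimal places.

F_0 = -13.993043 N
F_1 = -0.139234 N
F_2 = 5.719416 N
F_3 = -0.729798 N

step 0→1:
  ẍ = (ẋ'−ẋ)/dt = (0.991428073−1.270395077)/0.031036 = -8.988497
  θ̈ = (θ̇'−θ̇)/dt = (-0.274179681−-0.756550337)/0.031036 = 15.542295
  sinθ=0.085491, cosθ=0.996339
  F = (M+m)·ẍ + m·l·cosθ·θ̈ − m·l·sinθ·θ̇² = -17.391097 + 3.408826 − 0.010772 = -13.993043
step 1→2:
  ẍ = (ẋ'−ẋ)/dt = (0.984572494−0.991428073)/0.031036 = -0.220891
  θ̈ = (θ̇'−θ̇)/dt = (-0.233330277−-0.274179681)/0.031036 = 1.316194
  sinθ=0.062075, cosθ=0.998071
  F = (M+m)·ẍ + m·l·cosθ·θ̈ − m·l·sinθ·θ̇² = -0.427384 + 0.289177 − 0.001027 = -0.139234
step 2→3:
  ẍ = (ẋ'−ẋ)/dt = (1.092884892−0.984572494)/0.031036 = 3.489896
  θ̈ = (θ̇'−θ̇)/dt = (-0.379074987−-0.233330277)/0.031036 = -4.695989
  sinθ=0.053580, cosθ=0.998564
  F = (M+m)·ẍ + m·l·cosθ·θ̈ − m·l·sinθ·θ̇² = 6.752309 + -1.032251 − 0.000642 = 5.719416
step 3→4:
  ẍ = (ẋ'−ẋ)/dt = (1.075530364−1.092884892)/0.031036 = -0.559174
  θ̈ = (θ̇'−θ̇)/dt = (-0.329172443−-0.379074987)/0.031036 = 1.607892
  sinθ=0.046348, cosθ=0.998925
  F = (M+m)·ẍ + m·l·cosθ·θ̈ − m·l·sinθ·θ̇² = -1.081900 + 0.353568 − 0.001466 = -0.729798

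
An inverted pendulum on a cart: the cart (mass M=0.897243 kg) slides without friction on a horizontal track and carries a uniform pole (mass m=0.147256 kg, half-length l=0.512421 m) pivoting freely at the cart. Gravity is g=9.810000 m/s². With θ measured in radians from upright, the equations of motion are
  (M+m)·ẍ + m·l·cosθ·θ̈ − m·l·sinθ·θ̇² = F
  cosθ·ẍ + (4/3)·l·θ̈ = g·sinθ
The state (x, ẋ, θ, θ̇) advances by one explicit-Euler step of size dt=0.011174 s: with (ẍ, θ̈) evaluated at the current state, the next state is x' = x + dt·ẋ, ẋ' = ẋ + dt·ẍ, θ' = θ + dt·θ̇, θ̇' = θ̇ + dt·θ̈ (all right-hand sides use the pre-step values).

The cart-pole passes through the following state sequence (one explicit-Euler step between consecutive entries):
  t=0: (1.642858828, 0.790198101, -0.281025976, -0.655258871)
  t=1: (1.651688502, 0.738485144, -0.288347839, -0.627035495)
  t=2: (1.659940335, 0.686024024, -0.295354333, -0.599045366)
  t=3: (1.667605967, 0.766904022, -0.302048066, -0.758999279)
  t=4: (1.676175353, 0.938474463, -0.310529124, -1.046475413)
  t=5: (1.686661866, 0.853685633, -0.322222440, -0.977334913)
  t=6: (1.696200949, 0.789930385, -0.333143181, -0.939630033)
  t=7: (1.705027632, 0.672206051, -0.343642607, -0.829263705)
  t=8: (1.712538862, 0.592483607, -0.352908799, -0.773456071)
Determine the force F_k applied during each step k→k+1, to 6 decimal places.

F_0 = -4.641813 N
F_1 = -4.714199 N
F_2 = 6.534824 N
F_3 = 14.197204 N
F_4 = -7.455888 N
F_5 = -5.695237 N
F_6 = -10.278277 N
F_7 = -7.079809 N

step 0→1:
  ẍ = (ẋ'−ẋ)/dt = (0.738485144−0.790198101)/0.011174 = -4.627972
  θ̈ = (θ̇'−θ̇)/dt = (-0.627035495−-0.655258871)/0.011174 = 2.525808
  sinθ=-0.277342, cosθ=0.960771
  F = (M+m)·ẍ + m·l·cosθ·θ̈ − m·l·sinθ·θ̇² = -4.833912 + 0.183113 − -0.008985 = -4.641813
step 1→2:
  ẍ = (ẋ'−ẋ)/dt = (0.686024024−0.738485144)/0.011174 = -4.694927
  θ̈ = (θ̇'−θ̇)/dt = (-0.599045366−-0.627035495)/0.011174 = 2.504934
  sinθ=-0.284369, cosθ=0.958715
  F = (M+m)·ẍ + m·l·cosθ·θ̈ − m·l·sinθ·θ̇² = -4.903847 + 0.181211 − -0.008437 = -4.714199
step 2→3:
  ẍ = (ẋ'−ẋ)/dt = (0.766904022−0.686024024)/0.011174 = 7.238231
  θ̈ = (θ̇'−θ̇)/dt = (-0.758999279−-0.599045366)/0.011174 = -14.314830
  sinθ=-0.291079, cosθ=0.956699
  F = (M+m)·ẍ + m·l·cosθ·θ̈ − m·l·sinθ·θ̇² = 7.560325 + -1.033383 − -0.007882 = 6.534824
step 3→4:
  ẍ = (ẋ'−ẋ)/dt = (0.938474463−0.766904022)/0.011174 = 15.354434
  θ̈ = (θ̇'−θ̇)/dt = (-1.046475413−-0.758999279)/0.011174 = -25.727236
  sinθ=-0.297476, cosθ=0.954729
  F = (M+m)·ẍ + m·l·cosθ·θ̈ − m·l·sinθ·θ̇² = 16.037690 + -1.853418 − -0.012931 = 14.197204
step 4→5:
  ẍ = (ẋ'−ẋ)/dt = (0.853685633−0.938474463)/0.011174 = -7.588046
  θ̈ = (θ̇'−θ̇)/dt = (-0.977334913−-1.046475413)/0.011174 = 6.187623
  sinθ=-0.305562, cosθ=0.952172
  F = (M+m)·ẍ + m·l·cosθ·θ̈ − m·l·sinθ·θ̇² = -7.925707 + 0.444569 − -0.025250 = -7.455888
step 5→6:
  ẍ = (ẋ'−ẋ)/dt = (0.789930385−0.853685633)/0.011174 = -5.705678
  θ̈ = (θ̇'−θ̇)/dt = (-0.939630033−-0.977334913)/0.011174 = 3.374340
  sinθ=-0.316675, cosθ=0.948534
  F = (M+m)·ẍ + m·l·cosθ·θ̈ − m·l·sinθ·θ̇² = -5.959575 + 0.241514 − -0.022824 = -5.695237
step 6→7:
  ẍ = (ẋ'−ẋ)/dt = (0.672206051−0.789930385)/0.011174 = -10.535559
  θ̈ = (θ̇'−θ̇)/dt = (-0.829263705−-0.939630033)/0.011174 = 9.877065
  sinθ=-0.327015, cosθ=0.945019
  F = (M+m)·ẍ + m·l·cosθ·θ̈ − m·l·sinθ·θ̇² = -11.004381 + 0.704317 − -0.021786 = -10.278277
step 7→8:
  ẍ = (ẋ'−ẋ)/dt = (0.592483607−0.672206051)/0.011174 = -7.134638
  θ̈ = (θ̇'−θ̇)/dt = (-0.773456071−-0.829263705)/0.011174 = 4.994419
  sinθ=-0.336919, cosθ=0.941534
  F = (M+m)·ẍ + m·l·cosθ·θ̈ − m·l·sinθ·θ̇² = -7.452122 + 0.354830 − -0.017483 = -7.079809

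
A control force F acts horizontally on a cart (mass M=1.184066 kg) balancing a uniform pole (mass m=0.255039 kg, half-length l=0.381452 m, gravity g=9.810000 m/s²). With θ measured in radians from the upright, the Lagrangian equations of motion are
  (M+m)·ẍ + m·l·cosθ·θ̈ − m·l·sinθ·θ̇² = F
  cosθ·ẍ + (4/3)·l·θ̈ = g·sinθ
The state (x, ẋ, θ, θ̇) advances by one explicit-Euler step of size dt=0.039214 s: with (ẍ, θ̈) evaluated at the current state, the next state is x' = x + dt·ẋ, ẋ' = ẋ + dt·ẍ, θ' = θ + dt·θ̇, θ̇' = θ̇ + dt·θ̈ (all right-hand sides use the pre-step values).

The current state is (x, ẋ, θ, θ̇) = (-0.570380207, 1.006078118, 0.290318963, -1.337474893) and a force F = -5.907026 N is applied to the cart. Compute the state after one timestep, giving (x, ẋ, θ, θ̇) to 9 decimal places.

sinθ=0.286257855, cosθ=0.958152619
temp = (F + m·l·θ̇²·sinθ)/(M+m) = (-5.907026 + 0.049816726)/1.439105 = -4.070036081
θ̈ = (g·sinθ − cosθ·temp)/(l·(4/3 − m·cos²θ/(M+m))) = 15.021924517
ẍ = temp − m·l·θ̈·cosθ/(M+m) = -5.043039300
Euler: x'=-0.570380207+0.039214·1.006078118=-0.530927860, ẋ'=1.006078118+0.039214·-5.043039300=0.808320375
       θ'=0.290318963+0.039214·-1.337474893=0.237871223, θ̇'=-1.337474893+0.039214·15.021924517=-0.748405145

(-0.530927860, 0.808320375, 0.237871223, -0.748405145)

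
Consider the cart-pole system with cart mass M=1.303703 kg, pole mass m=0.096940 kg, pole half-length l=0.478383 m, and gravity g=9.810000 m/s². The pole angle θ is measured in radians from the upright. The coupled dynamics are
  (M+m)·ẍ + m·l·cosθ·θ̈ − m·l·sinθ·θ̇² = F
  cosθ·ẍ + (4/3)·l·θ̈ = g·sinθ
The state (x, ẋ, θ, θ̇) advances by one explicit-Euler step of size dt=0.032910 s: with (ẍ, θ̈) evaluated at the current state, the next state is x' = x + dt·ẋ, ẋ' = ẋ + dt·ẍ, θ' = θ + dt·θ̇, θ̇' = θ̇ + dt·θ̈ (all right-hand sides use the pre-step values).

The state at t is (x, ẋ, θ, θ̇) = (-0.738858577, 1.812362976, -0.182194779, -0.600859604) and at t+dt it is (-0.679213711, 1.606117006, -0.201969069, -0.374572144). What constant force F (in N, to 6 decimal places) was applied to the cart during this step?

ẍ = (ẋ'−ẋ)/dt = (1.606117006−1.812362976)/0.032910 = -6.266970
θ̈ = (θ̇'−θ̇)/dt = (-0.374572144−-0.600859604)/0.032910 = 6.875948
sinθ=-0.181188, cosθ=0.983448
F = (M+m)·ẍ + m·l·cosθ·θ̈ − m·l·sinθ·θ̇² = -8.777787 + 0.313591 − -0.003034 = -8.461163

F = -8.461163 N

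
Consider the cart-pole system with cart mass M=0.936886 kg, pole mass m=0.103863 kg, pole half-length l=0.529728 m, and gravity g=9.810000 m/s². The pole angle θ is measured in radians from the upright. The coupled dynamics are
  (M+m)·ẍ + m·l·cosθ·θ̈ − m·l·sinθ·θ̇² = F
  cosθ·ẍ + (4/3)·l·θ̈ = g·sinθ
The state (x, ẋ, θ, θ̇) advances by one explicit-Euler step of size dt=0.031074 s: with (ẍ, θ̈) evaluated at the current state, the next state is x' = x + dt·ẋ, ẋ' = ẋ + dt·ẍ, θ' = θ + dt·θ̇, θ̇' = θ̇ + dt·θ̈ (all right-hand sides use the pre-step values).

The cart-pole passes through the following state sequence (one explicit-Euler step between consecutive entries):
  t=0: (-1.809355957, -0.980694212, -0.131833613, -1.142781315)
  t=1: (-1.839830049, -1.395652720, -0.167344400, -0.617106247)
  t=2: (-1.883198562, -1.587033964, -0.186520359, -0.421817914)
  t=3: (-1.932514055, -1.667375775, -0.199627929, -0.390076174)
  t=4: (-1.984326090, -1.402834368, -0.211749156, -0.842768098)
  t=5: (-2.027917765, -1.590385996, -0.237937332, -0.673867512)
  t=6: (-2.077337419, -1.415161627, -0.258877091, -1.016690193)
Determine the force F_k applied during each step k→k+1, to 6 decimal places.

F_0 = -12.965918 N
F_1 = -6.065421 N
F_2 = -2.633814 N
F_3 = 8.076228 N
F_4 = -5.981005 N
F_5 = 5.284713 N

step 0→1:
  ẍ = (ẋ'−ẋ)/dt = (-1.395652720−-0.980694212)/0.031074 = -13.353881
  θ̈ = (θ̇'−θ̇)/dt = (-0.617106247−-1.142781315)/0.031074 = 16.916878
  sinθ=-0.131452, cosθ=0.991323
  F = (M+m)·ẍ + m·l·cosθ·θ̈ − m·l·sinθ·θ̇² = -13.898039 + 0.922675 − -0.009445 = -12.965918
step 1→2:
  ẍ = (ẋ'−ẋ)/dt = (-1.587033964−-1.395652720)/0.031074 = -6.158887
  θ̈ = (θ̇'−θ̇)/dt = (-0.421817914−-0.617106247)/0.031074 = 6.284622
  sinθ=-0.166564, cosθ=0.986031
  F = (M+m)·ẍ + m·l·cosθ·θ̈ − m·l·sinθ·θ̇² = -6.409855 + 0.340944 − -0.003490 = -6.065421
step 2→3:
  ẍ = (ẋ'−ẋ)/dt = (-1.667375775−-1.587033964)/0.031074 = -2.585500
  θ̈ = (θ̇'−θ̇)/dt = (-0.390076174−-0.421817914)/0.031074 = 1.021489
  sinθ=-0.185441, cosθ=0.982655
  F = (M+m)·ẍ + m·l·cosθ·θ̈ − m·l·sinθ·θ̇² = -2.690856 + 0.055227 − -0.001815 = -2.633814
step 3→4:
  ẍ = (ẋ'−ẋ)/dt = (-1.402834368−-1.667375775)/0.031074 = 8.513272
  θ̈ = (θ̇'−θ̇)/dt = (-0.842768098−-0.390076174)/0.031074 = -14.568190
  sinθ=-0.198305, cosθ=0.980140
  F = (M+m)·ẍ + m·l·cosθ·θ̈ − m·l·sinθ·θ̇² = 8.860179 + -0.785611 − -0.001660 = 8.076228
step 4→5:
  ẍ = (ẋ'−ẋ)/dt = (-1.590385996−-1.402834368)/0.031074 = -6.035645
  θ̈ = (θ̇'−θ̇)/dt = (-0.673867512−-0.842768098)/0.031074 = 5.435431
  sinθ=-0.210170, cosθ=0.977665
  F = (M+m)·ẍ + m·l·cosθ·θ̈ − m·l·sinθ·θ̇² = -6.281591 + 0.292373 − -0.008213 = -5.981005
step 5→6:
  ẍ = (ẋ'−ẋ)/dt = (-1.415161627−-1.590385996)/0.031074 = 5.638938
  θ̈ = (θ̇'−θ̇)/dt = (-1.016690193−-0.673867512)/0.031074 = -11.032461
  sinθ=-0.235699, cosθ=0.971826
  F = (M+m)·ẍ + m·l·cosθ·θ̈ − m·l·sinθ·θ̇² = 5.868719 + -0.589895 − -0.005889 = 5.284713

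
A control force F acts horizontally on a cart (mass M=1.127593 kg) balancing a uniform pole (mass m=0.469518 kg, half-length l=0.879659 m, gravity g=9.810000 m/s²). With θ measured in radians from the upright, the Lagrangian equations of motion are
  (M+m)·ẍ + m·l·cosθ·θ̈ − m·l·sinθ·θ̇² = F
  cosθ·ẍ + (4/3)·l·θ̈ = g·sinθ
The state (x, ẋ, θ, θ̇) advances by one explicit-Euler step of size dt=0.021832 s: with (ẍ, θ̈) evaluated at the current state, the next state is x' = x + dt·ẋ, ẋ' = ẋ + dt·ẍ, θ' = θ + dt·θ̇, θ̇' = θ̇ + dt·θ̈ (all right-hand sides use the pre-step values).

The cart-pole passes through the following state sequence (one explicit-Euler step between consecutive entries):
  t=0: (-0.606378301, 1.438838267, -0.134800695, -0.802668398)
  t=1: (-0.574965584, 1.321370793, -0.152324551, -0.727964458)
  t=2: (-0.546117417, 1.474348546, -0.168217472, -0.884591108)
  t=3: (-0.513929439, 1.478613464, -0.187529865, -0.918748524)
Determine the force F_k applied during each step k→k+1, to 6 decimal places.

F_0 = -7.157102 N
F_1 = 8.295496 N
F_2 = -0.270958 N

step 0→1:
  ẍ = (ẋ'−ẋ)/dt = (1.321370793−1.438838267)/0.021832 = -5.380518
  θ̈ = (θ̇'−θ̇)/dt = (-0.727964458−-0.802668398)/0.021832 = 3.421763
  sinθ=-0.134393, cosθ=0.990928
  F = (M+m)·ẍ + m·l·cosθ·θ̈ − m·l·sinθ·θ̇² = -8.593285 + 1.400421 − -0.035761 = -7.157102
step 1→2:
  ẍ = (ẋ'−ẋ)/dt = (1.474348546−1.321370793)/0.021832 = 7.007043
  θ̈ = (θ̇'−θ̇)/dt = (-0.884591108−-0.727964458)/0.021832 = -7.174178
  sinθ=-0.151736, cosθ=0.988421
  F = (M+m)·ẍ + m·l·cosθ·θ̈ − m·l·sinθ·θ̇² = 11.191025 + -2.928739 − -0.033211 = 8.295496
step 2→3:
  ẍ = (ẋ'−ẋ)/dt = (1.478613464−1.474348546)/0.021832 = 0.195352
  θ̈ = (θ̇'−θ̇)/dt = (-0.918748524−-0.884591108)/0.021832 = -1.564557
  sinθ=-0.167425, cosθ=0.985885
  F = (M+m)·ẍ + m·l·cosθ·θ̈ − m·l·sinθ·θ̇² = 0.311998 + -0.637066 − -0.054109 = -0.270958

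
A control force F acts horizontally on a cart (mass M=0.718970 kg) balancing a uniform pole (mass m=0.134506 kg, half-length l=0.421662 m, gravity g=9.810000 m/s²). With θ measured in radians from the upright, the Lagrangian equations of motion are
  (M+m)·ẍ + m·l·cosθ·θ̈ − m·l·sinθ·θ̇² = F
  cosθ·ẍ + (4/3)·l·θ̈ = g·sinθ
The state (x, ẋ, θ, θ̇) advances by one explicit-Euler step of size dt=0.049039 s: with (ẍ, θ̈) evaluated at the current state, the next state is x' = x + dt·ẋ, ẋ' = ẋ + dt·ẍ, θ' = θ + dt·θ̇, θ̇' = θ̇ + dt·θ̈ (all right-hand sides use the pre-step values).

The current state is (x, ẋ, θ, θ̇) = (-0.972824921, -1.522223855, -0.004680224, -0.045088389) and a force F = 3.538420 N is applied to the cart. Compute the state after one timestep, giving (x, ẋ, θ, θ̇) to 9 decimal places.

sinθ=-0.004680207, cosθ=0.999989048
temp = (F + m·l·θ̇²·sinθ)/(M+m) = (3.538420 + -0.000000540)/0.853476 = 4.145892164
θ̈ = (g·sinθ − cosθ·temp)/(l·(4/3 − m·cos²θ/(M+m))) = -8.455144011
ẍ = temp − m·l·θ̈·cosθ/(M+m) = 4.707755976
Euler: x'=-0.972824921+0.049039·-1.522223855=-1.047473257, ẋ'=-1.522223855+0.049039·4.707755976=-1.291360210
       θ'=-0.004680224+0.049039·-0.045088389=-0.006891314, θ̇'=-0.045088389+0.049039·-8.455144011=-0.459720196

(-1.047473257, -1.291360210, -0.006891314, -0.459720196)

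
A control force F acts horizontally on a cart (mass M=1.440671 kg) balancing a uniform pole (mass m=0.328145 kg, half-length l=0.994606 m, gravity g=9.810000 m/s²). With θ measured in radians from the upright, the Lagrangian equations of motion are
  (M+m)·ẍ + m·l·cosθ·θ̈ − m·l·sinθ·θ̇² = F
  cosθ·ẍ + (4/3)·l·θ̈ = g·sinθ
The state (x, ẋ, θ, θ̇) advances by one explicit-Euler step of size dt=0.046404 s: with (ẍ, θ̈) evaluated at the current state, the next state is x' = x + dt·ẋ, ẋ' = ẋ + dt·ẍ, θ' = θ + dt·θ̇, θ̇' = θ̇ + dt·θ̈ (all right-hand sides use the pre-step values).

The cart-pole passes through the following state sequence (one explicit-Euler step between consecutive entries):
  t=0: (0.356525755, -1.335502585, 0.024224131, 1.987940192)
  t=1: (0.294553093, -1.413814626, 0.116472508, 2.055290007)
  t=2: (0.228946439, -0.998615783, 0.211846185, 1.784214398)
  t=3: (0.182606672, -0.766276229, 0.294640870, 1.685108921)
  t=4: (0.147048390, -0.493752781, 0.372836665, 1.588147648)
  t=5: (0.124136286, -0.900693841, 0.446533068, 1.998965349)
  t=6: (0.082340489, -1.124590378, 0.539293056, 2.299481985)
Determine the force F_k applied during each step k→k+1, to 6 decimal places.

F_0 = -2.542765 N
F_1 = 13.772581 N
F_2 = 7.956338 N
F_3 = 9.466276 N
F_4 = -13.120620 N
F_5 = -7.191225 N

step 0→1:
  ẍ = (ẋ'−ẋ)/dt = (-1.413814626−-1.335502585)/0.046404 = -1.687614
  θ̈ = (θ̇'−θ̇)/dt = (2.055290007−1.987940192)/0.046404 = 1.451380
  sinθ=0.024222, cosθ=0.999707
  F = (M+m)·ẍ + m·l·cosθ·θ̈ − m·l·sinθ·θ̇² = -2.985079 + 0.473555 − 0.031241 = -2.542765
step 1→2:
  ẍ = (ẋ'−ẋ)/dt = (-0.998615783−-1.413814626)/0.046404 = 8.947480
  θ̈ = (θ̇'−θ̇)/dt = (1.784214398−2.055290007)/0.046404 = -5.841643
  sinθ=0.116209, cosθ=0.993225
  F = (M+m)·ẍ + m·l·cosθ·θ̈ − m·l·sinθ·θ̇² = 15.826445 + -1.893649 − 0.160215 = 13.772581
step 2→3:
  ẍ = (ẋ'−ẋ)/dt = (-0.766276229−-0.998615783)/0.046404 = 5.006886
  θ̈ = (θ̇'−θ̇)/dt = (1.685108921−1.784214398)/0.046404 = -2.135710
  sinθ=0.210265, cosθ=0.977644
  F = (M+m)·ẍ + m·l·cosθ·θ̈ − m·l·sinθ·θ̇² = 8.856261 + -0.681459 − 0.218463 = 7.956338
step 3→4:
  ẍ = (ẋ'−ẋ)/dt = (-0.493752781−-0.766276229)/0.046404 = 5.872844
  θ̈ = (θ̇'−θ̇)/dt = (1.588147648−1.685108921)/0.046404 = -2.089502
  sinθ=0.290396, cosθ=0.956906
  F = (M+m)·ẍ + m·l·cosθ·θ̈ − m·l·sinθ·θ̇² = 10.387980 + -0.652573 − 0.269131 = 9.466276
step 4→5:
  ẍ = (ẋ'−ẋ)/dt = (-0.900693841−-0.493752781)/0.046404 = -8.769525
  θ̈ = (θ̇'−θ̇)/dt = (1.998965349−1.588147648)/0.046404 = 8.853067
  sinθ=0.364259, cosθ=0.931298
  F = (M+m)·ẍ + m·l·cosθ·θ̈ − m·l·sinθ·θ̇² = -15.511677 + 2.690910 − 0.299853 = -13.120620
step 5→6:
  ẍ = (ẋ'−ẋ)/dt = (-1.124590378−-0.900693841)/0.046404 = -4.824940
  θ̈ = (θ̇'−θ̇)/dt = (2.299481985−1.998965349)/0.046404 = 6.476093
  sinθ=0.431841, cosθ=0.901950
  F = (M+m)·ẍ + m·l·cosθ·θ̈ − m·l·sinθ·θ̇² = -8.534432 + 1.906392 − 0.563185 = -7.191225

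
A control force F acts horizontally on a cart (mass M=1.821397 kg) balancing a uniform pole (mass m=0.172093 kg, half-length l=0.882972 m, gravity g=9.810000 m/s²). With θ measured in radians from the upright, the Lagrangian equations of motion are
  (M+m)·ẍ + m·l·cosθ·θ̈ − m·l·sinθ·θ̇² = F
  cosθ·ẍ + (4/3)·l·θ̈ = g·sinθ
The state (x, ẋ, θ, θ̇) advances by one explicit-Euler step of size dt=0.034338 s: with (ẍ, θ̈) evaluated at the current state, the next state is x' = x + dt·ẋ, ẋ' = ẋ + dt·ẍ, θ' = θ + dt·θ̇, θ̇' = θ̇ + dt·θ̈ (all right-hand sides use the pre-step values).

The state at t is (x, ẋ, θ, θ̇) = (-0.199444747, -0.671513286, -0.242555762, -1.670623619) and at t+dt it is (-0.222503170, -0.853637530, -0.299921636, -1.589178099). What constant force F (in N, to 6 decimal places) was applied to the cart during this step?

ẍ = (ẋ'−ẋ)/dt = (-0.853637530−-0.671513286)/0.034338 = -5.303869
θ̈ = (θ̇'−θ̇)/dt = (-1.589178099−-1.670623619)/0.034338 = 2.371877
sinθ=-0.240184, cosθ=0.970727
F = (M+m)·ẍ + m·l·cosθ·θ̈ − m·l·sinθ·θ̇² = -10.573209 + 0.349864 − -0.101862 = -10.121483

F = -10.121483 N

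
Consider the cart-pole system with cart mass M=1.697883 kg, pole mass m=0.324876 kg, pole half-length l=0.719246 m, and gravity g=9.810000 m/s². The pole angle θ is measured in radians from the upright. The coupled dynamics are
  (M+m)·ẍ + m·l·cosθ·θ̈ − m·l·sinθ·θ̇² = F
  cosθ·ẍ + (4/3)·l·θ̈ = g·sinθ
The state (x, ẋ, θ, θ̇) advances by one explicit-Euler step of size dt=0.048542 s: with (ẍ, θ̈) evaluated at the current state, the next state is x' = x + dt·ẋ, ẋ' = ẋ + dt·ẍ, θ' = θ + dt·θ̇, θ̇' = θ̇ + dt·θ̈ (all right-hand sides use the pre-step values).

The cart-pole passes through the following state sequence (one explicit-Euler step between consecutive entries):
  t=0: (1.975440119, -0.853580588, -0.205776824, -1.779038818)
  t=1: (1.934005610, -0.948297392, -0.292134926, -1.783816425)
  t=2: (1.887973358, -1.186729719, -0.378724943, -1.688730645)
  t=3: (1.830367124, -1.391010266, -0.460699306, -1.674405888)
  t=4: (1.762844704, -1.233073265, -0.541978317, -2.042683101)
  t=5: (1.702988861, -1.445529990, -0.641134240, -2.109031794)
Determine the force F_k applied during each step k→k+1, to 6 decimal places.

F_0 = -3.818279 N
F_1 = -9.283090 N
F_2 = -8.201979 N
F_3 = 5.284583 N
F_4 = -8.623816 N

step 0→1:
  ẍ = (ẋ'−ẋ)/dt = (-0.948297392−-0.853580588)/0.048542 = -1.951234
  θ̈ = (θ̇'−θ̇)/dt = (-1.783816425−-1.779038818)/0.048542 = -0.098422
  sinθ=-0.204328, cosθ=0.978903
  F = (M+m)·ẍ + m·l·cosθ·θ̈ − m·l·sinθ·θ̇² = -3.946876 + -0.022513 − -0.151110 = -3.818279
step 1→2:
  ẍ = (ẋ'−ẋ)/dt = (-1.186729719−-0.948297392)/0.048542 = -4.911877
  θ̈ = (θ̇'−θ̇)/dt = (-1.688730645−-1.783816425)/0.048542 = 1.958835
  sinθ=-0.287997, cosθ=0.957631
  F = (M+m)·ẍ + m·l·cosθ·θ̈ − m·l·sinθ·θ̇² = -9.935543 + 0.438320 − -0.214133 = -9.283090
step 2→3:
  ẍ = (ẋ'−ẋ)/dt = (-1.391010266−-1.186729719)/0.048542 = -4.208326
  θ̈ = (θ̇'−θ̇)/dt = (-1.674405888−-1.688730645)/0.048542 = 0.295100
  sinθ=-0.369736, cosθ=0.929137
  F = (M+m)·ẍ + m·l·cosθ·θ̈ − m·l·sinθ·θ̇² = -8.512429 + 0.064068 − -0.246381 = -8.201979
step 3→4:
  ẍ = (ẋ'−ẋ)/dt = (-1.233073265−-1.391010266)/0.048542 = 3.253615
  θ̈ = (θ̇'−θ̇)/dt = (-2.042683101−-1.674405888)/0.048542 = -7.586775
  sinθ=-0.444575, cosθ=0.895742
  F = (M+m)·ẍ + m·l·cosθ·θ̈ − m·l·sinθ·θ̇² = 6.581280 + -1.587944 − -0.291247 = 5.284583
step 4→5:
  ẍ = (ẋ'−ẋ)/dt = (-1.445529990−-1.233073265)/0.048542 = -4.376761
  θ̈ = (θ̇'−θ̇)/dt = (-2.109031794−-2.042683101)/0.048542 = -1.366831
  sinθ=-0.515832, cosθ=0.856690
  F = (M+m)·ẍ + m·l·cosθ·θ̈ − m·l·sinθ·θ̇² = -8.853132 + -0.273611 − -0.502927 = -8.623816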